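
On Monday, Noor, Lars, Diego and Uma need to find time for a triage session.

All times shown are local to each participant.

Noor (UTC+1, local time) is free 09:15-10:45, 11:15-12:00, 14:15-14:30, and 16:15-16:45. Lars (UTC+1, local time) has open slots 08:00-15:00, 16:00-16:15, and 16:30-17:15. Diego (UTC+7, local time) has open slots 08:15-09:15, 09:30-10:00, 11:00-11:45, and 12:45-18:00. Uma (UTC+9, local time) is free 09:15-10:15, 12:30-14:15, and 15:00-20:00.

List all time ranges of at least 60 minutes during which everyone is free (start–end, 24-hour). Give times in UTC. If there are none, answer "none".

Noor → UTC: 08:15–09:45, 10:15–11:00, 13:15–13:30, 15:15–15:45.
Lars → UTC: 07:00–14:00, 15:00–15:15, 15:30–16:15.
Diego → UTC: 01:15–02:15, 02:30–03:00, 04:00–04:45, 05:45–11:00.
Uma → UTC: 00:15–01:15, 03:30–05:15, 06:00–11:00.
Noor ∩ Lars: 08:15–09:45, 10:15–11:00, 13:15–13:30, 15:30–15:45.
Noor ∩ Lars ∩ Diego: 08:15–09:45, 10:15–11:00.
Noor ∩ Lars ∩ Diego ∩ Uma: 08:15–09:45, 10:15–11:00.
Windows ≥ 60 min: 08:15–09:45.

08:15–09:45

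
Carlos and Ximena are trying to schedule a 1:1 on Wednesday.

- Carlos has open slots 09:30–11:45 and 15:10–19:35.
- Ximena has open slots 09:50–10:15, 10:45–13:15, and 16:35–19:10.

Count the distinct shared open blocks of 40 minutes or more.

2

Carlos ∩ Ximena: 09:50–10:15, 10:45–11:45, 16:35–19:10.
Windows ≥ 40 min: 10:45–11:45, 16:35–19:10.
That's 2 windows.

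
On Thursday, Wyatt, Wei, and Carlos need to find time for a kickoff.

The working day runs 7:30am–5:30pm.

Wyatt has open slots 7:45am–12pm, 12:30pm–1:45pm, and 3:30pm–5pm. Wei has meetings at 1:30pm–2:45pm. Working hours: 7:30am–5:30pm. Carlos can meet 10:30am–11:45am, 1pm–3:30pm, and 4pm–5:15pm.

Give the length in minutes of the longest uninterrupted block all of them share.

Wei free within 07:30–17:30: 07:30–13:30, 14:45–17:30.
Wyatt ∩ Wei: 07:45–12:00, 12:30–13:30, 15:30–17:00.
Wyatt ∩ Wei ∩ Carlos: 10:30–11:45, 13:00–13:30, 16:00–17:00.
Common window lengths: 75, 30, 60 min; longest is 75.

75 minutes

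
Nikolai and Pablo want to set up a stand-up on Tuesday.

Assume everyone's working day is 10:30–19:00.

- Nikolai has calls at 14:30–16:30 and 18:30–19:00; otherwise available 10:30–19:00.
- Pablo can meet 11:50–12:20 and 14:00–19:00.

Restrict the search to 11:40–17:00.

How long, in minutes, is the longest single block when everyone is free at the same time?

Nikolai free within 10:30–19:00: 10:30–14:30, 16:30–18:30.
Nikolai ∩ Pablo: 11:50–12:20, 14:00–14:30, 16:30–18:30.
Restricted to 11:40–17:00: 11:50–12:20, 14:00–14:30, 16:30–17:00.
Common window lengths: 30, 30, 30 min; longest is 30.

30 minutes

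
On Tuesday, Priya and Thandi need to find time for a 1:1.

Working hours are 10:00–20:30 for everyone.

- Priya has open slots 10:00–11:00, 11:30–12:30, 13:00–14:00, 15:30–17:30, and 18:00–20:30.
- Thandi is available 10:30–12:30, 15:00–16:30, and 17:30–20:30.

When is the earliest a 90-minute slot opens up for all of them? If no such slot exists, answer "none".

Priya ∩ Thandi: 10:30–11:00, 11:30–12:30, 15:30–16:30, 18:00–20:30.
Windows ≥ 90 min: 18:00–20:30.
Earliest such window starts at 18:00.

18:00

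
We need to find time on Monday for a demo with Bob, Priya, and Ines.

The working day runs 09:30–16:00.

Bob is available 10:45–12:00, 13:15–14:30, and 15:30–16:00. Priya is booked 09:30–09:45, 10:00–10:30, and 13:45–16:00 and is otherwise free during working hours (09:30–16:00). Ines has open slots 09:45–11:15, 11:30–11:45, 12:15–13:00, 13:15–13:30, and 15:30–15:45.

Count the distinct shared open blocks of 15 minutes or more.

Priya free within 09:30–16:00: 09:45–10:00, 10:30–13:45.
Bob ∩ Priya: 10:45–12:00, 13:15–13:45.
Bob ∩ Priya ∩ Ines: 10:45–11:15, 11:30–11:45, 13:15–13:30.
Windows ≥ 15 min: 10:45–11:15, 11:30–11:45, 13:15–13:30.
That's 3 windows.

3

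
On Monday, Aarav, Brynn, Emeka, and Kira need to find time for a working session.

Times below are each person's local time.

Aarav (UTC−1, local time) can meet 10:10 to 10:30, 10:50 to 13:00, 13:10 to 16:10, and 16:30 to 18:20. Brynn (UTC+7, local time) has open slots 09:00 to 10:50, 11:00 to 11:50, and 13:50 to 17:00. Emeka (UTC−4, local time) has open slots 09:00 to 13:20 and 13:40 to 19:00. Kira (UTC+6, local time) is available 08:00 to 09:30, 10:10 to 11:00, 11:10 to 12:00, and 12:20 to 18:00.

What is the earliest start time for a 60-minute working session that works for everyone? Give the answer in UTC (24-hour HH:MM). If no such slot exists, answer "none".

Aarav → UTC: 11:10–11:30, 11:50–14:00, 14:10–17:10, 17:30–19:20.
Brynn → UTC: 02:00–03:50, 04:00–04:50, 06:50–10:00.
Emeka → UTC: 13:00–17:20, 17:40–23:00.
Kira → UTC: 02:00–03:30, 04:10–05:00, 05:10–06:00, 06:20–12:00.
Aarav ∩ Brynn: (none).
Aarav ∩ Brynn ∩ Emeka: (none).
Aarav ∩ Brynn ∩ Emeka ∩ Kira: (none).
Windows ≥ 60 min: (none).

none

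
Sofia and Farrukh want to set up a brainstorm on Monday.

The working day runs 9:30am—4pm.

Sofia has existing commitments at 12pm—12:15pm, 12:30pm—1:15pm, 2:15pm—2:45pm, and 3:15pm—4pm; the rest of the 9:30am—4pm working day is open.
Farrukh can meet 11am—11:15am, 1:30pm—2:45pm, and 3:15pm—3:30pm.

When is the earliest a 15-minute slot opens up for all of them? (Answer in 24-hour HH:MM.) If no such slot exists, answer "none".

11:00

Sofia free within 09:30–16:00: 09:30–12:00, 12:15–12:30, 13:15–14:15, 14:45–15:15.
Sofia ∩ Farrukh: 11:00–11:15, 13:30–14:15.
Windows ≥ 15 min: 11:00–11:15, 13:30–14:15.
Earliest such window starts at 11:00.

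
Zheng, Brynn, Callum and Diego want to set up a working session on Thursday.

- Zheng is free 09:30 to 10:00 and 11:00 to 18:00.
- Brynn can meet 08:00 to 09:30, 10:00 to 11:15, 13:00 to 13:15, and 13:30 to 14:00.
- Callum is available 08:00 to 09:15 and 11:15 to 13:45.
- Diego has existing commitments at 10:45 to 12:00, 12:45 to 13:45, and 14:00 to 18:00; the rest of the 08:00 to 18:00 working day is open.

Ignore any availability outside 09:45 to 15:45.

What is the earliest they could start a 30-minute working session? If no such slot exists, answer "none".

Diego free within 08:00–18:00: 08:00–10:45, 12:00–12:45, 13:45–14:00.
Zheng ∩ Brynn: 11:00–11:15, 13:00–13:15, 13:30–14:00.
Zheng ∩ Brynn ∩ Callum: 13:00–13:15, 13:30–13:45.
Zheng ∩ Brynn ∩ Callum ∩ Diego: (none).
Restricted to 09:45–15:45: (none).
Windows ≥ 30 min: (none).

none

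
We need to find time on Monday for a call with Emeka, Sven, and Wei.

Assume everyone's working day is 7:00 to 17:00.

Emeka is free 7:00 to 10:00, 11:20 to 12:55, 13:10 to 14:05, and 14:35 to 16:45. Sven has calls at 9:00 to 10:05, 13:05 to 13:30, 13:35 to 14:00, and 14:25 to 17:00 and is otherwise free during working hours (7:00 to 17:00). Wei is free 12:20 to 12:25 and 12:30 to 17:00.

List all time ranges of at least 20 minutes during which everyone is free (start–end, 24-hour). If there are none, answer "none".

12:30–12:55

Sven free within 07:00–17:00: 07:00–09:00, 10:05–13:05, 13:30–13:35, 14:00–14:25.
Emeka ∩ Sven: 07:00–09:00, 11:20–12:55, 13:30–13:35, 14:00–14:05.
Emeka ∩ Sven ∩ Wei: 12:20–12:25, 12:30–12:55, 13:30–13:35, 14:00–14:05.
Windows ≥ 20 min: 12:30–12:55.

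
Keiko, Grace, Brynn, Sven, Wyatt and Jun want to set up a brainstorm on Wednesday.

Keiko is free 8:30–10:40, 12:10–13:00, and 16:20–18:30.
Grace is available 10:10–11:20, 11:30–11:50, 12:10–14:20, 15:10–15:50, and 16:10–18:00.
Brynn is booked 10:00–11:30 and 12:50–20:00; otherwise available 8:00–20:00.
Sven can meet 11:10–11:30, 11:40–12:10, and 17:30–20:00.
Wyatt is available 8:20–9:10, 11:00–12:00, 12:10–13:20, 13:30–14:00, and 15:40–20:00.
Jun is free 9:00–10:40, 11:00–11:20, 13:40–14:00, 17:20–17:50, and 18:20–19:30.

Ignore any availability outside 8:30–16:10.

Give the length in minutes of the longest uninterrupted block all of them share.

Brynn free within 08:00–20:00: 08:00–10:00, 11:30–12:50.
Keiko ∩ Grace: 10:10–10:40, 12:10–13:00, 16:20–18:00.
Keiko ∩ Grace ∩ Brynn: 12:10–12:50.
Keiko ∩ Grace ∩ Brynn ∩ Sven: (none).
Keiko ∩ Grace ∩ Brynn ∩ Sven ∩ Wyatt: (none).
Keiko ∩ Grace ∩ Brynn ∩ Sven ∩ Wyatt ∩ Jun: (none).
Restricted to 08:30–16:10: (none).
No common window.

0 minutes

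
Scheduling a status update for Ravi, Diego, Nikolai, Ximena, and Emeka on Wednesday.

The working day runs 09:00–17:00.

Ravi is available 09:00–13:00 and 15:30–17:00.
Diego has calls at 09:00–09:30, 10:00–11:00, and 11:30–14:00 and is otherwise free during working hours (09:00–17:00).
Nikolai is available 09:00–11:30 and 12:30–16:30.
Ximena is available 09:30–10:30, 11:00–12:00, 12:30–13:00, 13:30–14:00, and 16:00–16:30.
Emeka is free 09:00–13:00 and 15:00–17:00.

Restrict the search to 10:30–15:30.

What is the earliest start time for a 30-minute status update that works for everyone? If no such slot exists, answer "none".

Diego free within 09:00–17:00: 09:30–10:00, 11:00–11:30, 14:00–17:00.
Ravi ∩ Diego: 09:30–10:00, 11:00–11:30, 15:30–17:00.
Ravi ∩ Diego ∩ Nikolai: 09:30–10:00, 11:00–11:30, 15:30–16:30.
Ravi ∩ Diego ∩ Nikolai ∩ Ximena: 09:30–10:00, 11:00–11:30, 16:00–16:30.
Ravi ∩ Diego ∩ Nikolai ∩ Ximena ∩ Emeka: 09:30–10:00, 11:00–11:30, 16:00–16:30.
Restricted to 10:30–15:30: 11:00–11:30.
Windows ≥ 30 min: 11:00–11:30.
Earliest such window starts at 11:00.

11:00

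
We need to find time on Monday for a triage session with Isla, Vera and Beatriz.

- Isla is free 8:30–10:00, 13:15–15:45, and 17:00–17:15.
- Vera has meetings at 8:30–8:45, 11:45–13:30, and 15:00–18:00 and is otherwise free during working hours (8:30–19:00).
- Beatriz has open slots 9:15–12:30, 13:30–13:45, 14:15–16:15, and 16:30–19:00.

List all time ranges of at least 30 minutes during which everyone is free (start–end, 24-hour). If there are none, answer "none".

Vera free within 08:30–19:00: 08:45–11:45, 13:30–15:00, 18:00–19:00.
Isla ∩ Vera: 08:45–10:00, 13:30–15:00.
Isla ∩ Vera ∩ Beatriz: 09:15–10:00, 13:30–13:45, 14:15–15:00.
Windows ≥ 30 min: 09:15–10:00, 14:15–15:00.

09:15–10:00, 14:15–15:00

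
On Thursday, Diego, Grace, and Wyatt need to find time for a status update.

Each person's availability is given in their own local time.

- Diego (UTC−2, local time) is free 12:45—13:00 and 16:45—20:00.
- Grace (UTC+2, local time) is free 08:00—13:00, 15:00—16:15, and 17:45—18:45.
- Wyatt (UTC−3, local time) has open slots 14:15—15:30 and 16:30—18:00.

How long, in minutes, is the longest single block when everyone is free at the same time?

Diego → UTC: 14:45–15:00, 18:45–22:00.
Grace → UTC: 06:00–11:00, 13:00–14:15, 15:45–16:45.
Wyatt → UTC: 17:15–18:30, 19:30–21:00.
Diego ∩ Grace: (none).
Diego ∩ Grace ∩ Wyatt: (none).
No common window.

0 minutes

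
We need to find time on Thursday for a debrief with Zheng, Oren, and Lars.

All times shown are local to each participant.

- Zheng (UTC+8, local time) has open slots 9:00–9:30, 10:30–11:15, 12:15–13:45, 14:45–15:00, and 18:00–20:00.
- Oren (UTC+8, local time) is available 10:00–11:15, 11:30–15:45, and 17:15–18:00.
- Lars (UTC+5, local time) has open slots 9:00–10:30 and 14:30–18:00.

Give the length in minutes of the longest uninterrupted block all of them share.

75 minutes

Zheng → UTC: 01:00–01:30, 02:30–03:15, 04:15–05:45, 06:45–07:00, 10:00–12:00.
Oren → UTC: 02:00–03:15, 03:30–07:45, 09:15–10:00.
Lars → UTC: 04:00–05:30, 09:30–13:00.
Zheng ∩ Oren: 02:30–03:15, 04:15–05:45, 06:45–07:00.
Zheng ∩ Oren ∩ Lars: 04:15–05:30.
Single common window of 75 minutes.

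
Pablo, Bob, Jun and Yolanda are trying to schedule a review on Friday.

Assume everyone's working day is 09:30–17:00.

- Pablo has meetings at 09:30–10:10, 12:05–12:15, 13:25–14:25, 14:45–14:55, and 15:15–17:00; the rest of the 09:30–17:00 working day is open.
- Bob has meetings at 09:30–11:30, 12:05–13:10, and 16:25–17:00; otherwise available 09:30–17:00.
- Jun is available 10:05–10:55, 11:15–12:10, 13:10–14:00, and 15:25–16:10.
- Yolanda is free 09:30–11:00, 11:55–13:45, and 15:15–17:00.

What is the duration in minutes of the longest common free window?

15 minutes

Pablo free within 09:30–17:00: 10:10–12:05, 12:15–13:25, 14:25–14:45, 14:55–15:15.
Bob free within 09:30–17:00: 11:30–12:05, 13:10–16:25.
Pablo ∩ Bob: 11:30–12:05, 13:10–13:25, 14:25–14:45, 14:55–15:15.
Pablo ∩ Bob ∩ Jun: 11:30–12:05, 13:10–13:25.
Pablo ∩ Bob ∩ Jun ∩ Yolanda: 11:55–12:05, 13:10–13:25.
Common window lengths: 10, 15 min; longest is 15.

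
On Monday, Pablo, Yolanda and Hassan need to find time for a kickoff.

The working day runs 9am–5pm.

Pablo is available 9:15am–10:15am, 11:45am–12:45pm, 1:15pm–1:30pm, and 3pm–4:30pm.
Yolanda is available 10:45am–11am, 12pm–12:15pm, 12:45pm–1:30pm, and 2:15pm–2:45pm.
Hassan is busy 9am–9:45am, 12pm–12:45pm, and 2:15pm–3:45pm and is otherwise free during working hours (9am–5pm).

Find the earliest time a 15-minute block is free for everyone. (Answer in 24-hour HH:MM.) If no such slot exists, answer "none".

13:15

Hassan free within 09:00–17:00: 09:45–12:00, 12:45–14:15, 15:45–17:00.
Pablo ∩ Yolanda: 12:00–12:15, 13:15–13:30.
Pablo ∩ Yolanda ∩ Hassan: 13:15–13:30.
Windows ≥ 15 min: 13:15–13:30.
Earliest such window starts at 13:15.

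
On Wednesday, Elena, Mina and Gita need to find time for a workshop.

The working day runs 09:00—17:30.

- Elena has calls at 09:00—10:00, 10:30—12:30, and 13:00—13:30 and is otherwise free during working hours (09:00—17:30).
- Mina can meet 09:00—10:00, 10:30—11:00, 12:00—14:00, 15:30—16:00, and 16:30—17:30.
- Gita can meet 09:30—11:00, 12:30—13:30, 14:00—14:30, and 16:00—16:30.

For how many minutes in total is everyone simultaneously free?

Elena free within 09:00–17:30: 10:00–10:30, 12:30–13:00, 13:30–17:30.
Elena ∩ Mina: 12:30–13:00, 13:30–14:00, 15:30–16:00, 16:30–17:30.
Elena ∩ Mina ∩ Gita: 12:30–13:00.
Total common minutes: 30.

30 minutes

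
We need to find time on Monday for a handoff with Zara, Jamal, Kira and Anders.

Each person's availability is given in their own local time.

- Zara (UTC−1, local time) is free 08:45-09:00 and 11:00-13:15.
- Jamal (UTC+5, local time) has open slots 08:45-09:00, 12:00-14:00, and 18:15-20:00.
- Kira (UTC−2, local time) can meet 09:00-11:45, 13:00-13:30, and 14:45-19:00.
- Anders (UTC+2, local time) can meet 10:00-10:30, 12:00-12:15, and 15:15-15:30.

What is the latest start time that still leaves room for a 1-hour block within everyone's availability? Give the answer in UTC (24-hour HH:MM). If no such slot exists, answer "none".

Zara → UTC: 09:45–10:00, 12:00–14:15.
Jamal → UTC: 03:45–04:00, 07:00–09:00, 13:15–15:00.
Kira → UTC: 11:00–13:45, 15:00–15:30, 16:45–21:00.
Anders → UTC: 08:00–08:30, 10:00–10:15, 13:15–13:30.
Zara ∩ Jamal: 13:15–14:15.
Zara ∩ Jamal ∩ Kira: 13:15–13:45.
Zara ∩ Jamal ∩ Kira ∩ Anders: 13:15–13:30.
Windows ≥ 60 min: (none).

none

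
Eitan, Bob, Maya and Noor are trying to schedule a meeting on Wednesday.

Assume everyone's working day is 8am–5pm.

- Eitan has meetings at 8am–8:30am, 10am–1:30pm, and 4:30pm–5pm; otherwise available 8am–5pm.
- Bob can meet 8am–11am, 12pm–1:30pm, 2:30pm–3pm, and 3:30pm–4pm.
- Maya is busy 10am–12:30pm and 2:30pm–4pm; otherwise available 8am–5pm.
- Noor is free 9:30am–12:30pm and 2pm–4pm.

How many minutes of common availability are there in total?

30 minutes

Eitan free within 08:00–17:00: 08:30–10:00, 13:30–16:30.
Maya free within 08:00–17:00: 08:00–10:00, 12:30–14:30, 16:00–17:00.
Eitan ∩ Bob: 08:30–10:00, 14:30–15:00, 15:30–16:00.
Eitan ∩ Bob ∩ Maya: 08:30–10:00.
Eitan ∩ Bob ∩ Maya ∩ Noor: 09:30–10:00.
Total common minutes: 30.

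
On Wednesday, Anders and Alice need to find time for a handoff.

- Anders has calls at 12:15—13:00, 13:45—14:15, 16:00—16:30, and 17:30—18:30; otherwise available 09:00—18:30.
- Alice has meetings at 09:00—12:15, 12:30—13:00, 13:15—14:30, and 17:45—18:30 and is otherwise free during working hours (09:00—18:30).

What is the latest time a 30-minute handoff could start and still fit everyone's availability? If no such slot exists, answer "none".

17:00

Anders free within 09:00–18:30: 09:00–12:15, 13:00–13:45, 14:15–16:00, 16:30–17:30.
Alice free within 09:00–18:30: 12:15–12:30, 13:00–13:15, 14:30–17:45.
Anders ∩ Alice: 13:00–13:15, 14:30–16:00, 16:30–17:30.
Windows ≥ 30 min: 14:30–16:00, 16:30–17:30.
Latest start in the last window 16:30–17:30 is 17:30 − 30 min = 17:00.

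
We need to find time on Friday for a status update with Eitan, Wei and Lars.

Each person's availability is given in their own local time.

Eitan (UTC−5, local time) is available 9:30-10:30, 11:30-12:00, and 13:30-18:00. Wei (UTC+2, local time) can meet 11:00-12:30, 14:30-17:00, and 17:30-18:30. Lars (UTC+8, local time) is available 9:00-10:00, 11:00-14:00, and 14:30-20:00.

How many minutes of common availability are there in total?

Eitan → UTC: 14:30–15:30, 16:30–17:00, 18:30–23:00.
Wei → UTC: 09:00–10:30, 12:30–15:00, 15:30–16:30.
Lars → UTC: 01:00–02:00, 03:00–06:00, 06:30–12:00.
Eitan ∩ Wei: 14:30–15:00.
Eitan ∩ Wei ∩ Lars: (none).
Total common minutes: 0.

0 minutes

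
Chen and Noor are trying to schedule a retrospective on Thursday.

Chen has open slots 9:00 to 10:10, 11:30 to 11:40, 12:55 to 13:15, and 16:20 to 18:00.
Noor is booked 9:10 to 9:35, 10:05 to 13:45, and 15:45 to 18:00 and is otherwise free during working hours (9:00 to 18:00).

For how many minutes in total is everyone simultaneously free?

Noor free within 09:00–18:00: 09:00–09:10, 09:35–10:05, 13:45–15:45.
Chen ∩ Noor: 09:00–09:10, 09:35–10:05.
Total common minutes: 10 + 30 = 40.

40 minutes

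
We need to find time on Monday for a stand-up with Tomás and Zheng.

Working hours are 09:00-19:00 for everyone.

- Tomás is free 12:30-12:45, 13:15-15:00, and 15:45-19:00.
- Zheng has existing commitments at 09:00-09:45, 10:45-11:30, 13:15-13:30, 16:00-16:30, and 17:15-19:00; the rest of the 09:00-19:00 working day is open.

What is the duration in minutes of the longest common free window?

Zheng free within 09:00–19:00: 09:45–10:45, 11:30–13:15, 13:30–16:00, 16:30–17:15.
Tomás ∩ Zheng: 12:30–12:45, 13:30–15:00, 15:45–16:00, 16:30–17:15.
Common window lengths: 15, 90, 15, 45 min; longest is 90.

90 minutes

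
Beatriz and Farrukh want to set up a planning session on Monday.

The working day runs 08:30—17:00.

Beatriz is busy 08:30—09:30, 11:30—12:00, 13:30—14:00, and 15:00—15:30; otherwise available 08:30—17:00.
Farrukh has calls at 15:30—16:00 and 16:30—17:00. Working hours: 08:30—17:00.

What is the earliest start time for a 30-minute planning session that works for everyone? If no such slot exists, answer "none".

09:30

Beatriz free within 08:30–17:00: 09:30–11:30, 12:00–13:30, 14:00–15:00, 15:30–17:00.
Farrukh free within 08:30–17:00: 08:30–15:30, 16:00–16:30.
Beatriz ∩ Farrukh: 09:30–11:30, 12:00–13:30, 14:00–15:00, 16:00–16:30.
Windows ≥ 30 min: 09:30–11:30, 12:00–13:30, 14:00–15:00, 16:00–16:30.
Earliest such window starts at 09:30.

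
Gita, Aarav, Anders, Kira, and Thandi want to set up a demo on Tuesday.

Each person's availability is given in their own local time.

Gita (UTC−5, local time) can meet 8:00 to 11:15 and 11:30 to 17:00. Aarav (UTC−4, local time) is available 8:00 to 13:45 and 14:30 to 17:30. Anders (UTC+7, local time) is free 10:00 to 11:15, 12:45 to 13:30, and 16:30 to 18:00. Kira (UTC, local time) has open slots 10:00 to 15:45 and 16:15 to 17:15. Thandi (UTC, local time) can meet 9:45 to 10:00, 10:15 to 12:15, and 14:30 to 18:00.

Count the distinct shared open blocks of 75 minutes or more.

Gita → UTC: 13:00–16:15, 16:30–22:00.
Aarav → UTC: 12:00–17:45, 18:30–21:30.
Anders → UTC: 03:00–04:15, 05:45–06:30, 09:30–11:00.
Kira → UTC: 10:00–15:45, 16:15–17:15.
Thandi → UTC: 09:45–10:00, 10:15–12:15, 14:30–18:00.
Gita ∩ Aarav: 13:00–16:15, 16:30–17:45, 18:30–21:30.
Gita ∩ Aarav ∩ Anders: (none).
Gita ∩ Aarav ∩ Anders ∩ Kira: (none).
Gita ∩ Aarav ∩ Anders ∩ Kira ∩ Thandi: (none).
Windows ≥ 75 min: (none).
That's 0 windows.

0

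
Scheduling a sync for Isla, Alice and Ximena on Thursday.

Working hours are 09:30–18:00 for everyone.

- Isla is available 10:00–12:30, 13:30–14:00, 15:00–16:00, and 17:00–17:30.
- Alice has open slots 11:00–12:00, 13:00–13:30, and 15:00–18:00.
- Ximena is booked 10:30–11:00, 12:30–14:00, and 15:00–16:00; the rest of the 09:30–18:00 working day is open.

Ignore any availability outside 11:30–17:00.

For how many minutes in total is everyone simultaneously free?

Ximena free within 09:30–18:00: 09:30–10:30, 11:00–12:30, 14:00–15:00, 16:00–18:00.
Isla ∩ Alice: 11:00–12:00, 15:00–16:00, 17:00–17:30.
Isla ∩ Alice ∩ Ximena: 11:00–12:00, 17:00–17:30.
Restricted to 11:30–17:00: 11:30–12:00.
Total common minutes: 30.

30 minutes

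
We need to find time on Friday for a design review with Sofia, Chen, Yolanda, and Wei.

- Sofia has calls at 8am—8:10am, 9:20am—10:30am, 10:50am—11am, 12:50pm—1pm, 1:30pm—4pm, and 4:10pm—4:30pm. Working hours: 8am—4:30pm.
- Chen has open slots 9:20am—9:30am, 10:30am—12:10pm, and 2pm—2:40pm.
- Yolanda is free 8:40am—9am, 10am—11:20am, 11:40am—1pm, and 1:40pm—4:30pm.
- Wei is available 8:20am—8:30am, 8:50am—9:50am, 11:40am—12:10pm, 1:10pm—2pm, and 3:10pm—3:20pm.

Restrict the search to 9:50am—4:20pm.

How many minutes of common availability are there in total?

Sofia free within 08:00–16:30: 08:10–09:20, 10:30–10:50, 11:00–12:50, 13:00–13:30, 16:00–16:10.
Sofia ∩ Chen: 10:30–10:50, 11:00–12:10.
Sofia ∩ Chen ∩ Yolanda: 10:30–10:50, 11:00–11:20, 11:40–12:10.
Sofia ∩ Chen ∩ Yolanda ∩ Wei: 11:40–12:10.
Restricted to 09:50–16:20: 11:40–12:10.
Total common minutes: 30.

30 minutes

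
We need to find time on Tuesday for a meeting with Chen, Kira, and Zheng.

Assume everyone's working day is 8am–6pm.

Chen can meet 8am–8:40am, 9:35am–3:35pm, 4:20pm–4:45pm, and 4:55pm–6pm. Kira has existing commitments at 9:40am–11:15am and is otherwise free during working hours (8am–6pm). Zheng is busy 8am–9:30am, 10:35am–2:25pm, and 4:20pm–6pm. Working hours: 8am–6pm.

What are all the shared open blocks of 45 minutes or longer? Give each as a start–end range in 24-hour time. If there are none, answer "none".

Kira free within 08:00–18:00: 08:00–09:40, 11:15–18:00.
Zheng free within 08:00–18:00: 09:30–10:35, 14:25–16:20.
Chen ∩ Kira: 08:00–08:40, 09:35–09:40, 11:15–15:35, 16:20–16:45, 16:55–18:00.
Chen ∩ Kira ∩ Zheng: 09:35–09:40, 14:25–15:35.
Windows ≥ 45 min: 14:25–15:35.

14:25–15:35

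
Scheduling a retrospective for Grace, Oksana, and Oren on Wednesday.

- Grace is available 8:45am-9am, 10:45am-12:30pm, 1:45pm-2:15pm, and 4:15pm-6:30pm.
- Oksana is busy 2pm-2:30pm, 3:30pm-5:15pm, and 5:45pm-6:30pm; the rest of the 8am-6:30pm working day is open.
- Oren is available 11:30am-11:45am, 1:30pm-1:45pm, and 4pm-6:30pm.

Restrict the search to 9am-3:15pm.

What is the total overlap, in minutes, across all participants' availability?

Oksana free within 08:00–18:30: 08:00–14:00, 14:30–15:30, 17:15–17:45.
Grace ∩ Oksana: 08:45–09:00, 10:45–12:30, 13:45–14:00, 17:15–17:45.
Grace ∩ Oksana ∩ Oren: 11:30–11:45, 17:15–17:45.
Restricted to 09:00–15:15: 11:30–11:45.
Total common minutes: 15.

15 minutes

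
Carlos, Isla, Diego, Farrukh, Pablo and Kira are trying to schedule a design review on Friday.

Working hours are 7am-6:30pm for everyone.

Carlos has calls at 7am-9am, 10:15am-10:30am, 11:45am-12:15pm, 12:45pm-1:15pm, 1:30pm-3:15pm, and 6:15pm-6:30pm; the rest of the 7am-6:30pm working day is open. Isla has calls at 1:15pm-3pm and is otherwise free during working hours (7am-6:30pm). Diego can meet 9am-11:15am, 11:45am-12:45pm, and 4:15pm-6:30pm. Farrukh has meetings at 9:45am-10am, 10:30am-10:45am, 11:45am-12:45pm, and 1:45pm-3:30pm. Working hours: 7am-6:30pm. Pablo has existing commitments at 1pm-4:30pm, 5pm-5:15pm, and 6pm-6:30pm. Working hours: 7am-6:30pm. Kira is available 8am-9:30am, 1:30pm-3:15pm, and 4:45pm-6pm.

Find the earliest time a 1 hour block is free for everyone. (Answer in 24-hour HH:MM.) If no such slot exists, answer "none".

none

Carlos free within 07:00–18:30: 09:00–10:15, 10:30–11:45, 12:15–12:45, 13:15–13:30, 15:15–18:15.
Isla free within 07:00–18:30: 07:00–13:15, 15:00–18:30.
Farrukh free within 07:00–18:30: 07:00–09:45, 10:00–10:30, 10:45–11:45, 12:45–13:45, 15:30–18:30.
Pablo free within 07:00–18:30: 07:00–13:00, 16:30–17:00, 17:15–18:00.
Carlos ∩ Isla: 09:00–10:15, 10:30–11:45, 12:15–12:45, 15:15–18:15.
Carlos ∩ Isla ∩ Diego: 09:00–10:15, 10:30–11:15, 12:15–12:45, 16:15–18:15.
Carlos ∩ Isla ∩ Diego ∩ Farrukh: 09:00–09:45, 10:00–10:15, 10:45–11:15, 16:15–18:15.
Carlos ∩ Isla ∩ Diego ∩ Farrukh ∩ Pablo: 09:00–09:45, 10:00–10:15, 10:45–11:15, 16:30–17:00, 17:15–18:00.
Carlos ∩ Isla ∩ Diego ∩ Farrukh ∩ Pablo ∩ Kira: 09:00–09:30, 16:45–17:00, 17:15–18:00.
Windows ≥ 60 min: (none).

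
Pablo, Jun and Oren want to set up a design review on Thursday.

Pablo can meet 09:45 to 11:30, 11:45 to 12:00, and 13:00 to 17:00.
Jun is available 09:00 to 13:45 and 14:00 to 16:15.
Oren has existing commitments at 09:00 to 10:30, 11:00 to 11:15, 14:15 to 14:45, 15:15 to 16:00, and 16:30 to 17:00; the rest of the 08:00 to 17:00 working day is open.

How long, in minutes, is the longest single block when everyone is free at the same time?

Oren free within 08:00–17:00: 08:00–09:00, 10:30–11:00, 11:15–14:15, 14:45–15:15, 16:00–16:30.
Pablo ∩ Jun: 09:45–11:30, 11:45–12:00, 13:00–13:45, 14:00–16:15.
Pablo ∩ Jun ∩ Oren: 10:30–11:00, 11:15–11:30, 11:45–12:00, 13:00–13:45, 14:00–14:15, 14:45–15:15, 16:00–16:15.
Common window lengths: 30, 15, 15, 45, 15, 30, 15 min; longest is 45.

45 minutes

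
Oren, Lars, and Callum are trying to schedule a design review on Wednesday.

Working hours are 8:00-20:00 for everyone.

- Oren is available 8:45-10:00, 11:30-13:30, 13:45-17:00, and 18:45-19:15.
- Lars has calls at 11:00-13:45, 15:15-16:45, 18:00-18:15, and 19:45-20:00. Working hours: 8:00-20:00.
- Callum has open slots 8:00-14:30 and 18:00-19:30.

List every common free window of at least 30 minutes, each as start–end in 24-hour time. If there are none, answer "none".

Lars free within 08:00–20:00: 08:00–11:00, 13:45–15:15, 16:45–18:00, 18:15–19:45.
Oren ∩ Lars: 08:45–10:00, 13:45–15:15, 16:45–17:00, 18:45–19:15.
Oren ∩ Lars ∩ Callum: 08:45–10:00, 13:45–14:30, 18:45–19:15.
Windows ≥ 30 min: 08:45–10:00, 13:45–14:30, 18:45–19:15.

08:45–10:00, 13:45–14:30, 18:45–19:15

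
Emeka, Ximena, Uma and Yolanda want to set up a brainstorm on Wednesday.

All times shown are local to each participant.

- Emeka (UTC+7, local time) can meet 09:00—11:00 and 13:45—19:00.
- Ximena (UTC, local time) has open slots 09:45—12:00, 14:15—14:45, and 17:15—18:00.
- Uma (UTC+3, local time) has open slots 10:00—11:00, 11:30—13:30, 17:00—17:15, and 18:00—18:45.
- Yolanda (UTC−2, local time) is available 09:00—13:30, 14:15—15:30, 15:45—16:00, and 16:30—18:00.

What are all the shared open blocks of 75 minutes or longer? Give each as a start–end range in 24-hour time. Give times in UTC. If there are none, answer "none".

none

Emeka → UTC: 02:00–04:00, 06:45–12:00.
Ximena → UTC: 09:45–12:00, 14:15–14:45, 17:15–18:00.
Uma → UTC: 07:00–08:00, 08:30–10:30, 14:00–14:15, 15:00–15:45.
Yolanda → UTC: 11:00–15:30, 16:15–17:30, 17:45–18:00, 18:30–20:00.
Emeka ∩ Ximena: 09:45–12:00.
Emeka ∩ Ximena ∩ Uma: 09:45–10:30.
Emeka ∩ Ximena ∩ Uma ∩ Yolanda: (none).
Windows ≥ 75 min: (none).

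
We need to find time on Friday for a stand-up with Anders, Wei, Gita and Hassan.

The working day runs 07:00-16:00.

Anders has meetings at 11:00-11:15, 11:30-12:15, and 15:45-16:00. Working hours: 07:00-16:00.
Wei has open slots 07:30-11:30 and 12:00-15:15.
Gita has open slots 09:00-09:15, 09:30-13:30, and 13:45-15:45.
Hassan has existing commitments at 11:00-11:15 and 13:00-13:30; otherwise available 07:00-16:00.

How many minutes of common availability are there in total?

255 minutes

Anders free within 07:00–16:00: 07:00–11:00, 11:15–11:30, 12:15–15:45.
Hassan free within 07:00–16:00: 07:00–11:00, 11:15–13:00, 13:30–16:00.
Anders ∩ Wei: 07:30–11:00, 11:15–11:30, 12:15–15:15.
Anders ∩ Wei ∩ Gita: 09:00–09:15, 09:30–11:00, 11:15–11:30, 12:15–13:30, 13:45–15:15.
Anders ∩ Wei ∩ Gita ∩ Hassan: 09:00–09:15, 09:30–11:00, 11:15–11:30, 12:15–13:00, 13:45–15:15.
Total common minutes: 15 + 90 + 15 + 45 + 90 = 255.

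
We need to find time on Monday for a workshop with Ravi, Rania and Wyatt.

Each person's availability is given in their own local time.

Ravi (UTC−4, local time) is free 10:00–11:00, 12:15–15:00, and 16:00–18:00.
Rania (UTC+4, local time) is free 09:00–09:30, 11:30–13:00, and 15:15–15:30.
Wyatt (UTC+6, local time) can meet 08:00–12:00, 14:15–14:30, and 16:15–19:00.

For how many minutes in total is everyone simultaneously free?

0 minutes

Ravi → UTC: 14:00–15:00, 16:15–19:00, 20:00–22:00.
Rania → UTC: 05:00–05:30, 07:30–09:00, 11:15–11:30.
Wyatt → UTC: 02:00–06:00, 08:15–08:30, 10:15–13:00.
Ravi ∩ Rania: (none).
Ravi ∩ Rania ∩ Wyatt: (none).
Total common minutes: 0.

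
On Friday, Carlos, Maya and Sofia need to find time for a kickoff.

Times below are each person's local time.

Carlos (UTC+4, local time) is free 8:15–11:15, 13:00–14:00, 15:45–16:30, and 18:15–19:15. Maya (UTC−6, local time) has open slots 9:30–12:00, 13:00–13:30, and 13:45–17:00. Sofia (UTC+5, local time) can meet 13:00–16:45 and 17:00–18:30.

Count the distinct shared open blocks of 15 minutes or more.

0

Carlos → UTC: 04:15–07:15, 09:00–10:00, 11:45–12:30, 14:15–15:15.
Maya → UTC: 15:30–18:00, 19:00–19:30, 19:45–23:00.
Sofia → UTC: 08:00–11:45, 12:00–13:30.
Carlos ∩ Maya: (none).
Carlos ∩ Maya ∩ Sofia: (none).
Windows ≥ 15 min: (none).
That's 0 windows.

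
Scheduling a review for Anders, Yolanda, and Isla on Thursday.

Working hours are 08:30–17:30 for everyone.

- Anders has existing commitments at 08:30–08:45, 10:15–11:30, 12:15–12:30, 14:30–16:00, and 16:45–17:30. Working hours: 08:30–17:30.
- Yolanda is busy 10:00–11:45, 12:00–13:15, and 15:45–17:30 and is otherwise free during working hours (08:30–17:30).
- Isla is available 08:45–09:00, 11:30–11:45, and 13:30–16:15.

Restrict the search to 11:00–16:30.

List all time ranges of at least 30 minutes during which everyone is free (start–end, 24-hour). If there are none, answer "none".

Anders free within 08:30–17:30: 08:45–10:15, 11:30–12:15, 12:30–14:30, 16:00–16:45.
Yolanda free within 08:30–17:30: 08:30–10:00, 11:45–12:00, 13:15–15:45.
Anders ∩ Yolanda: 08:45–10:00, 11:45–12:00, 13:15–14:30.
Anders ∩ Yolanda ∩ Isla: 08:45–09:00, 13:30–14:30.
Restricted to 11:00–16:30: 13:30–14:30.
Windows ≥ 30 min: 13:30–14:30.

13:30–14:30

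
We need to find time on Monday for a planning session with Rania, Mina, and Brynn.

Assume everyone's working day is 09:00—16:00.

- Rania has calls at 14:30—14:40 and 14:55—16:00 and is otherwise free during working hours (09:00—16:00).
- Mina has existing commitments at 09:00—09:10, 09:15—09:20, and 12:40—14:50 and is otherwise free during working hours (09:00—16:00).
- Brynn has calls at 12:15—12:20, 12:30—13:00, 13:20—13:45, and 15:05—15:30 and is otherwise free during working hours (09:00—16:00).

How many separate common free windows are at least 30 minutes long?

Rania free within 09:00–16:00: 09:00–14:30, 14:40–14:55.
Mina free within 09:00–16:00: 09:10–09:15, 09:20–12:40, 14:50–16:00.
Brynn free within 09:00–16:00: 09:00–12:15, 12:20–12:30, 13:00–13:20, 13:45–15:05, 15:30–16:00.
Rania ∩ Mina: 09:10–09:15, 09:20–12:40, 14:50–14:55.
Rania ∩ Mina ∩ Brynn: 09:10–09:15, 09:20–12:15, 12:20–12:30, 14:50–14:55.
Windows ≥ 30 min: 09:20–12:15.
That's 1 window.

1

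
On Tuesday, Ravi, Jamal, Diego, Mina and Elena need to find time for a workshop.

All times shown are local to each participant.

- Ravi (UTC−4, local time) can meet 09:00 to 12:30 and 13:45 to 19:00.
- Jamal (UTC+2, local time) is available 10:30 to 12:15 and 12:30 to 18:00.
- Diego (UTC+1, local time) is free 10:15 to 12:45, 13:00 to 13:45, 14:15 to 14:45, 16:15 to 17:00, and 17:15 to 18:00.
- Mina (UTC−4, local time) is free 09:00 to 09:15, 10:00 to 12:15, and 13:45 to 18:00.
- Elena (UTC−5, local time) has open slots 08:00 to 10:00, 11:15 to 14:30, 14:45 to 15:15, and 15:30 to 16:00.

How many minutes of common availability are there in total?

0 minutes

Ravi → UTC: 13:00–16:30, 17:45–23:00.
Jamal → UTC: 08:30–10:15, 10:30–16:00.
Diego → UTC: 09:15–11:45, 12:00–12:45, 13:15–13:45, 15:15–16:00, 16:15–17:00.
Mina → UTC: 13:00–13:15, 14:00–16:15, 17:45–22:00.
Elena → UTC: 13:00–15:00, 16:15–19:30, 19:45–20:15, 20:30–21:00.
Ravi ∩ Jamal: 13:00–16:00.
Ravi ∩ Jamal ∩ Diego: 13:15–13:45, 15:15–16:00.
Ravi ∩ Jamal ∩ Diego ∩ Mina: 15:15–16:00.
Ravi ∩ Jamal ∩ Diego ∩ Mina ∩ Elena: (none).
Total common minutes: 0.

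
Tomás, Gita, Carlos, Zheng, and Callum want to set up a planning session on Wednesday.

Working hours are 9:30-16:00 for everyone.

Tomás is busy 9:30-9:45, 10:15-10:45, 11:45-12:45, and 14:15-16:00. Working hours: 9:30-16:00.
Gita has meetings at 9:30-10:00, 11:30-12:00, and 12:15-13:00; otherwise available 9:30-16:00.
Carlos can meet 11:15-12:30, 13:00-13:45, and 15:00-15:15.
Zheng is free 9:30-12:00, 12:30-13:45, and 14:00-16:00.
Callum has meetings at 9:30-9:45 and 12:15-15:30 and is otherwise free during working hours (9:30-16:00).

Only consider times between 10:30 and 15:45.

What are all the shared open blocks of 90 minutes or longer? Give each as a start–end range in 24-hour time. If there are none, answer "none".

Tomás free within 09:30–16:00: 09:45–10:15, 10:45–11:45, 12:45–14:15.
Gita free within 09:30–16:00: 10:00–11:30, 12:00–12:15, 13:00–16:00.
Callum free within 09:30–16:00: 09:45–12:15, 15:30–16:00.
Tomás ∩ Gita: 10:00–10:15, 10:45–11:30, 13:00–14:15.
Tomás ∩ Gita ∩ Carlos: 11:15–11:30, 13:00–13:45.
Tomás ∩ Gita ∩ Carlos ∩ Zheng: 11:15–11:30, 13:00–13:45.
Tomás ∩ Gita ∩ Carlos ∩ Zheng ∩ Callum: 11:15–11:30.
Restricted to 10:30–15:45: 11:15–11:30.
Windows ≥ 90 min: (none).

none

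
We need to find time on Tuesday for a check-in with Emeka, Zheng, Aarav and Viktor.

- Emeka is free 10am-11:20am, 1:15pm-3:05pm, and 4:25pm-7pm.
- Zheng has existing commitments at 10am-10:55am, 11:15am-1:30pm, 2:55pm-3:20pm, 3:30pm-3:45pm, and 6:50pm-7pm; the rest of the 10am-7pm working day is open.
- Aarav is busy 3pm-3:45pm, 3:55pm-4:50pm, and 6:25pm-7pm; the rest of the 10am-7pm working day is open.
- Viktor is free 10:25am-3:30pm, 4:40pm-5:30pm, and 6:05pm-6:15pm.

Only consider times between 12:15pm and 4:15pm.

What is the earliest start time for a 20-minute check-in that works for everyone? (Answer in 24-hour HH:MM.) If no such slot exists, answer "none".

Zheng free within 10:00–19:00: 10:55–11:15, 13:30–14:55, 15:20–15:30, 15:45–18:50.
Aarav free within 10:00–19:00: 10:00–15:00, 15:45–15:55, 16:50–18:25.
Emeka ∩ Zheng: 10:55–11:15, 13:30–14:55, 16:25–18:50.
Emeka ∩ Zheng ∩ Aarav: 10:55–11:15, 13:30–14:55, 16:50–18:25.
Emeka ∩ Zheng ∩ Aarav ∩ Viktor: 10:55–11:15, 13:30–14:55, 16:50–17:30, 18:05–18:15.
Restricted to 12:15–16:15: 13:30–14:55.
Windows ≥ 20 min: 13:30–14:55.
Earliest such window starts at 13:30.

13:30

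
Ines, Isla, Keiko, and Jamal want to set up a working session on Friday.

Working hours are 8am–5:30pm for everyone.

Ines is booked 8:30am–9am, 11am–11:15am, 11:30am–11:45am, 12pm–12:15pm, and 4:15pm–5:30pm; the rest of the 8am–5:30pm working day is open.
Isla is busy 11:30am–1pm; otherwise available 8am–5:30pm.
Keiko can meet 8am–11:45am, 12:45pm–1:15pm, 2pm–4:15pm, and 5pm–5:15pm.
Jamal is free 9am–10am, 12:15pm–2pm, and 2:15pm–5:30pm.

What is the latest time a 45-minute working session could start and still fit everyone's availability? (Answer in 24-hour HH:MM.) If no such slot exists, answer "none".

Ines free within 08:00–17:30: 08:00–08:30, 09:00–11:00, 11:15–11:30, 11:45–12:00, 12:15–16:15.
Isla free within 08:00–17:30: 08:00–11:30, 13:00–17:30.
Ines ∩ Isla: 08:00–08:30, 09:00–11:00, 11:15–11:30, 13:00–16:15.
Ines ∩ Isla ∩ Keiko: 08:00–08:30, 09:00–11:00, 11:15–11:30, 13:00–13:15, 14:00–16:15.
Ines ∩ Isla ∩ Keiko ∩ Jamal: 09:00–10:00, 13:00–13:15, 14:15–16:15.
Windows ≥ 45 min: 09:00–10:00, 14:15–16:15.
Latest start in the last window 14:15–16:15 is 16:15 − 45 min = 15:30.

15:30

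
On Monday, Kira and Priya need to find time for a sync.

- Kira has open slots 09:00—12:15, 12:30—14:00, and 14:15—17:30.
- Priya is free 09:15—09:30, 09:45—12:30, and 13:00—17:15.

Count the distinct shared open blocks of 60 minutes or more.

Kira ∩ Priya: 09:15–09:30, 09:45–12:15, 13:00–14:00, 14:15–17:15.
Windows ≥ 60 min: 09:45–12:15, 13:00–14:00, 14:15–17:15.
That's 3 windows.

3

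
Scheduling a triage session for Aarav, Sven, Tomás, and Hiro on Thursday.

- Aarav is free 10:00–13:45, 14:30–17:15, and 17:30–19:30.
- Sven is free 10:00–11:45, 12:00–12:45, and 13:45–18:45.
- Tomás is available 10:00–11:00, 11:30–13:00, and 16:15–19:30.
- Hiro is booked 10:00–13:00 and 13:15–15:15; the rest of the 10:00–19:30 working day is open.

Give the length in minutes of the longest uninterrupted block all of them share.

Hiro free within 10:00–19:30: 13:00–13:15, 15:15–19:30.
Aarav ∩ Sven: 10:00–11:45, 12:00–12:45, 14:30–17:15, 17:30–18:45.
Aarav ∩ Sven ∩ Tomás: 10:00–11:00, 11:30–11:45, 12:00–12:45, 16:15–17:15, 17:30–18:45.
Aarav ∩ Sven ∩ Tomás ∩ Hiro: 16:15–17:15, 17:30–18:45.
Common window lengths: 60, 75 min; longest is 75.

75 minutes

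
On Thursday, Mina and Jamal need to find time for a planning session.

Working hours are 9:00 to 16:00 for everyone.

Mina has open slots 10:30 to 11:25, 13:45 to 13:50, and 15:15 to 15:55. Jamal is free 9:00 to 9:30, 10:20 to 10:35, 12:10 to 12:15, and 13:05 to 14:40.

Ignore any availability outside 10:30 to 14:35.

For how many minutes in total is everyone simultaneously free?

10 minutes

Mina ∩ Jamal: 10:30–10:35, 13:45–13:50.
Restricted to 10:30–14:35: 10:30–10:35, 13:45–13:50.
Total common minutes: 5 + 5 = 10.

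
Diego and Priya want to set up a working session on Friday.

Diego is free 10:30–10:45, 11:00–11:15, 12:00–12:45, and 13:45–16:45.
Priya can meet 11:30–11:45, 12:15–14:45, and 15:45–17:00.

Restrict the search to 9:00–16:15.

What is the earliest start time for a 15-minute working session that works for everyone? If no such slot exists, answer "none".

Diego ∩ Priya: 12:15–12:45, 13:45–14:45, 15:45–16:45.
Restricted to 09:00–16:15: 12:15–12:45, 13:45–14:45, 15:45–16:15.
Windows ≥ 15 min: 12:15–12:45, 13:45–14:45, 15:45–16:15.
Earliest such window starts at 12:15.

12:15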